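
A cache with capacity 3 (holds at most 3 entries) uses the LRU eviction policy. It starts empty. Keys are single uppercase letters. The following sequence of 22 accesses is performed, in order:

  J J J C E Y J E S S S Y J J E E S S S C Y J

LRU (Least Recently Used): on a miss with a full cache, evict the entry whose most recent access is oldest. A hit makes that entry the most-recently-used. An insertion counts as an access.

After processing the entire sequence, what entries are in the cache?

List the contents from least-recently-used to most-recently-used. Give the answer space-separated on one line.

LRU simulation (capacity=3):
  1. access J: MISS. Cache (LRU->MRU): [J]
  2. access J: HIT. Cache (LRU->MRU): [J]
  3. access J: HIT. Cache (LRU->MRU): [J]
  4. access C: MISS. Cache (LRU->MRU): [J C]
  5. access E: MISS. Cache (LRU->MRU): [J C E]
  6. access Y: MISS, evict J. Cache (LRU->MRU): [C E Y]
  7. access J: MISS, evict C. Cache (LRU->MRU): [E Y J]
  8. access E: HIT. Cache (LRU->MRU): [Y J E]
  9. access S: MISS, evict Y. Cache (LRU->MRU): [J E S]
  10. access S: HIT. Cache (LRU->MRU): [J E S]
  11. access S: HIT. Cache (LRU->MRU): [J E S]
  12. access Y: MISS, evict J. Cache (LRU->MRU): [E S Y]
  13. access J: MISS, evict E. Cache (LRU->MRU): [S Y J]
  14. access J: HIT. Cache (LRU->MRU): [S Y J]
  15. access E: MISS, evict S. Cache (LRU->MRU): [Y J E]
  16. access E: HIT. Cache (LRU->MRU): [Y J E]
  17. access S: MISS, evict Y. Cache (LRU->MRU): [J E S]
  18. access S: HIT. Cache (LRU->MRU): [J E S]
  19. access S: HIT. Cache (LRU->MRU): [J E S]
  20. access C: MISS, evict J. Cache (LRU->MRU): [E S C]
  21. access Y: MISS, evict E. Cache (LRU->MRU): [S C Y]
  22. access J: MISS, evict S. Cache (LRU->MRU): [C Y J]
Total: 9 hits, 13 misses, 10 evictions

Answer: C Y J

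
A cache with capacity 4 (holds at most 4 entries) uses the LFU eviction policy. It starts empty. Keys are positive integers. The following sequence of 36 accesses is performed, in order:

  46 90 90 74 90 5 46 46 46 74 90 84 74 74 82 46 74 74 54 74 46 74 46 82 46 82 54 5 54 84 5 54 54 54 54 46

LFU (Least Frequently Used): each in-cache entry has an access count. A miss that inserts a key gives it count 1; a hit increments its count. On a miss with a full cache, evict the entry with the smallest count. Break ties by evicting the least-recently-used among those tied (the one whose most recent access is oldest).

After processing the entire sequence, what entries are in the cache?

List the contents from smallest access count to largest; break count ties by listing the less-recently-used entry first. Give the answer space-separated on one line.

LFU simulation (capacity=4):
  1. access 46: MISS. Cache: [46(c=1)]
  2. access 90: MISS. Cache: [46(c=1) 90(c=1)]
  3. access 90: HIT, count now 2. Cache: [46(c=1) 90(c=2)]
  4. access 74: MISS. Cache: [46(c=1) 74(c=1) 90(c=2)]
  5. access 90: HIT, count now 3. Cache: [46(c=1) 74(c=1) 90(c=3)]
  6. access 5: MISS. Cache: [46(c=1) 74(c=1) 5(c=1) 90(c=3)]
  7. access 46: HIT, count now 2. Cache: [74(c=1) 5(c=1) 46(c=2) 90(c=3)]
  8. access 46: HIT, count now 3. Cache: [74(c=1) 5(c=1) 90(c=3) 46(c=3)]
  9. access 46: HIT, count now 4. Cache: [74(c=1) 5(c=1) 90(c=3) 46(c=4)]
  10. access 74: HIT, count now 2. Cache: [5(c=1) 74(c=2) 90(c=3) 46(c=4)]
  11. access 90: HIT, count now 4. Cache: [5(c=1) 74(c=2) 46(c=4) 90(c=4)]
  12. access 84: MISS, evict 5(c=1). Cache: [84(c=1) 74(c=2) 46(c=4) 90(c=4)]
  13. access 74: HIT, count now 3. Cache: [84(c=1) 74(c=3) 46(c=4) 90(c=4)]
  14. access 74: HIT, count now 4. Cache: [84(c=1) 46(c=4) 90(c=4) 74(c=4)]
  15. access 82: MISS, evict 84(c=1). Cache: [82(c=1) 46(c=4) 90(c=4) 74(c=4)]
  16. access 46: HIT, count now 5. Cache: [82(c=1) 90(c=4) 74(c=4) 46(c=5)]
  17. access 74: HIT, count now 5. Cache: [82(c=1) 90(c=4) 46(c=5) 74(c=5)]
  18. access 74: HIT, count now 6. Cache: [82(c=1) 90(c=4) 46(c=5) 74(c=6)]
  19. access 54: MISS, evict 82(c=1). Cache: [54(c=1) 90(c=4) 46(c=5) 74(c=6)]
  20. access 74: HIT, count now 7. Cache: [54(c=1) 90(c=4) 46(c=5) 74(c=7)]
  21. access 46: HIT, count now 6. Cache: [54(c=1) 90(c=4) 46(c=6) 74(c=7)]
  22. access 74: HIT, count now 8. Cache: [54(c=1) 90(c=4) 46(c=6) 74(c=8)]
  23. access 46: HIT, count now 7. Cache: [54(c=1) 90(c=4) 46(c=7) 74(c=8)]
  24. access 82: MISS, evict 54(c=1). Cache: [82(c=1) 90(c=4) 46(c=7) 74(c=8)]
  25. access 46: HIT, count now 8. Cache: [82(c=1) 90(c=4) 74(c=8) 46(c=8)]
  26. access 82: HIT, count now 2. Cache: [82(c=2) 90(c=4) 74(c=8) 46(c=8)]
  27. access 54: MISS, evict 82(c=2). Cache: [54(c=1) 90(c=4) 74(c=8) 46(c=8)]
  28. access 5: MISS, evict 54(c=1). Cache: [5(c=1) 90(c=4) 74(c=8) 46(c=8)]
  29. access 54: MISS, evict 5(c=1). Cache: [54(c=1) 90(c=4) 74(c=8) 46(c=8)]
  30. access 84: MISS, evict 54(c=1). Cache: [84(c=1) 90(c=4) 74(c=8) 46(c=8)]
  31. access 5: MISS, evict 84(c=1). Cache: [5(c=1) 90(c=4) 74(c=8) 46(c=8)]
  32. access 54: MISS, evict 5(c=1). Cache: [54(c=1) 90(c=4) 74(c=8) 46(c=8)]
  33. access 54: HIT, count now 2. Cache: [54(c=2) 90(c=4) 74(c=8) 46(c=8)]
  34. access 54: HIT, count now 3. Cache: [54(c=3) 90(c=4) 74(c=8) 46(c=8)]
  35. access 54: HIT, count now 4. Cache: [90(c=4) 54(c=4) 74(c=8) 46(c=8)]
  36. access 46: HIT, count now 9. Cache: [90(c=4) 54(c=4) 74(c=8) 46(c=9)]
Total: 22 hits, 14 misses, 10 evictions

Answer: 90 54 74 46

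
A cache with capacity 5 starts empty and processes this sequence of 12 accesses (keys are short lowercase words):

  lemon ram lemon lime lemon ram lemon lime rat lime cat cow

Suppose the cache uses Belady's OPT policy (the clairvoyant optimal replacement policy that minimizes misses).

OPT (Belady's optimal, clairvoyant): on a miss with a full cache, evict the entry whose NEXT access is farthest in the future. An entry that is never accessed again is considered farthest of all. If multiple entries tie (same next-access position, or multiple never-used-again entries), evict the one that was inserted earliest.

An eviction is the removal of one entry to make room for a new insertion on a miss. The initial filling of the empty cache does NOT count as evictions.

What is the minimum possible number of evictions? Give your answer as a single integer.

Answer: 1

Derivation:
OPT (Belady) simulation (capacity=5):
  1. access lemon: MISS. Cache: [lemon]
  2. access ram: MISS. Cache: [lemon ram]
  3. access lemon: HIT. Next use of lemon: step 5. Cache: [lemon ram]
  4. access lime: MISS. Cache: [lemon ram lime]
  5. access lemon: HIT. Next use of lemon: step 7. Cache: [lemon ram lime]
  6. access ram: HIT. Next use of ram: never. Cache: [lemon ram lime]
  7. access lemon: HIT. Next use of lemon: never. Cache: [lemon ram lime]
  8. access lime: HIT. Next use of lime: step 10. Cache: [lemon ram lime]
  9. access rat: MISS. Cache: [lemon ram lime rat]
  10. access lime: HIT. Next use of lime: never. Cache: [lemon ram lime rat]
  11. access cat: MISS. Cache: [lemon ram lime rat cat]
  12. access cow: MISS, evict lemon (next use: never). Cache: [ram lime rat cat cow]
Total: 6 hits, 6 misses, 1 evictions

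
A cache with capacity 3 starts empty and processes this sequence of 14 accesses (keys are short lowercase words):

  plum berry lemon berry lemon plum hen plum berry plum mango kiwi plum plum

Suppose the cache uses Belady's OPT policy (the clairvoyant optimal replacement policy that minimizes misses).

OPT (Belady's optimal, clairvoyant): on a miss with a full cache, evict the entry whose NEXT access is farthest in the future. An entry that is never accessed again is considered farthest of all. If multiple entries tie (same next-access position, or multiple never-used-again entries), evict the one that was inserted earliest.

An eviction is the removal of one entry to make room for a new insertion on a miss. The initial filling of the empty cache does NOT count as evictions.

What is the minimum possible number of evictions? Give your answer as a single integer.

Answer: 3

Derivation:
OPT (Belady) simulation (capacity=3):
  1. access plum: MISS. Cache: [plum]
  2. access berry: MISS. Cache: [plum berry]
  3. access lemon: MISS. Cache: [plum berry lemon]
  4. access berry: HIT. Next use of berry: step 9. Cache: [plum berry lemon]
  5. access lemon: HIT. Next use of lemon: never. Cache: [plum berry lemon]
  6. access plum: HIT. Next use of plum: step 8. Cache: [plum berry lemon]
  7. access hen: MISS, evict lemon (next use: never). Cache: [plum berry hen]
  8. access plum: HIT. Next use of plum: step 10. Cache: [plum berry hen]
  9. access berry: HIT. Next use of berry: never. Cache: [plum berry hen]
  10. access plum: HIT. Next use of plum: step 13. Cache: [plum berry hen]
  11. access mango: MISS, evict berry (next use: never). Cache: [plum hen mango]
  12. access kiwi: MISS, evict hen (next use: never). Cache: [plum mango kiwi]
  13. access plum: HIT. Next use of plum: step 14. Cache: [plum mango kiwi]
  14. access plum: HIT. Next use of plum: never. Cache: [plum mango kiwi]
Total: 8 hits, 6 misses, 3 evictions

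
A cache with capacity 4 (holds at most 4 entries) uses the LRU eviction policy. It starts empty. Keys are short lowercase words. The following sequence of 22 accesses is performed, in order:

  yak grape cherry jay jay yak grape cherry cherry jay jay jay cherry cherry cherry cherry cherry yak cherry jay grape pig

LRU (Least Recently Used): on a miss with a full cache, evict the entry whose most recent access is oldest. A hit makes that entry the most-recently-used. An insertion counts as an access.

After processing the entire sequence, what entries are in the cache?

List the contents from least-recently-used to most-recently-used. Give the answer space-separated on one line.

LRU simulation (capacity=4):
  1. access yak: MISS. Cache (LRU->MRU): [yak]
  2. access grape: MISS. Cache (LRU->MRU): [yak grape]
  3. access cherry: MISS. Cache (LRU->MRU): [yak grape cherry]
  4. access jay: MISS. Cache (LRU->MRU): [yak grape cherry jay]
  5. access jay: HIT. Cache (LRU->MRU): [yak grape cherry jay]
  6. access yak: HIT. Cache (LRU->MRU): [grape cherry jay yak]
  7. access grape: HIT. Cache (LRU->MRU): [cherry jay yak grape]
  8. access cherry: HIT. Cache (LRU->MRU): [jay yak grape cherry]
  9. access cherry: HIT. Cache (LRU->MRU): [jay yak grape cherry]
  10. access jay: HIT. Cache (LRU->MRU): [yak grape cherry jay]
  11. access jay: HIT. Cache (LRU->MRU): [yak grape cherry jay]
  12. access jay: HIT. Cache (LRU->MRU): [yak grape cherry jay]
  13. access cherry: HIT. Cache (LRU->MRU): [yak grape jay cherry]
  14. access cherry: HIT. Cache (LRU->MRU): [yak grape jay cherry]
  15. access cherry: HIT. Cache (LRU->MRU): [yak grape jay cherry]
  16. access cherry: HIT. Cache (LRU->MRU): [yak grape jay cherry]
  17. access cherry: HIT. Cache (LRU->MRU): [yak grape jay cherry]
  18. access yak: HIT. Cache (LRU->MRU): [grape jay cherry yak]
  19. access cherry: HIT. Cache (LRU->MRU): [grape jay yak cherry]
  20. access jay: HIT. Cache (LRU->MRU): [grape yak cherry jay]
  21. access grape: HIT. Cache (LRU->MRU): [yak cherry jay grape]
  22. access pig: MISS, evict yak. Cache (LRU->MRU): [cherry jay grape pig]
Total: 17 hits, 5 misses, 1 evictions

Answer: cherry jay grape pig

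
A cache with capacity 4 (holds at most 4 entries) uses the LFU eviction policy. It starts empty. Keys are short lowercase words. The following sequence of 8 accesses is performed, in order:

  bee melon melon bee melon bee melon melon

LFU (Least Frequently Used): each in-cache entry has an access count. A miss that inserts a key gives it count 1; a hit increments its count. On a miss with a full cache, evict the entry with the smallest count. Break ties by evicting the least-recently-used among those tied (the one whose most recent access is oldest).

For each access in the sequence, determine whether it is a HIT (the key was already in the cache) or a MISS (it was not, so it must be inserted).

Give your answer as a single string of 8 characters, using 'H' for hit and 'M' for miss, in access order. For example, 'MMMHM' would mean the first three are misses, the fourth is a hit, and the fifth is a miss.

Answer: MMHHHHHH

Derivation:
LFU simulation (capacity=4):
  1. access bee: MISS. Cache: [bee(c=1)]
  2. access melon: MISS. Cache: [bee(c=1) melon(c=1)]
  3. access melon: HIT, count now 2. Cache: [bee(c=1) melon(c=2)]
  4. access bee: HIT, count now 2. Cache: [melon(c=2) bee(c=2)]
  5. access melon: HIT, count now 3. Cache: [bee(c=2) melon(c=3)]
  6. access bee: HIT, count now 3. Cache: [melon(c=3) bee(c=3)]
  7. access melon: HIT, count now 4. Cache: [bee(c=3) melon(c=4)]
  8. access melon: HIT, count now 5. Cache: [bee(c=3) melon(c=5)]
Total: 6 hits, 2 misses, 0 evictions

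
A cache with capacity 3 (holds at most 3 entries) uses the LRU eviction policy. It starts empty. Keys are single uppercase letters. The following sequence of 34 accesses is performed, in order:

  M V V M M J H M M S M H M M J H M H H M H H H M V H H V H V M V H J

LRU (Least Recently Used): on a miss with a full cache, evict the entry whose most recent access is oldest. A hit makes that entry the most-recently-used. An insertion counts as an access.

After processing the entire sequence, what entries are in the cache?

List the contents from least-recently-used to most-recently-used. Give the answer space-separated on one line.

Answer: V H J

Derivation:
LRU simulation (capacity=3):
  1. access M: MISS. Cache (LRU->MRU): [M]
  2. access V: MISS. Cache (LRU->MRU): [M V]
  3. access V: HIT. Cache (LRU->MRU): [M V]
  4. access M: HIT. Cache (LRU->MRU): [V M]
  5. access M: HIT. Cache (LRU->MRU): [V M]
  6. access J: MISS. Cache (LRU->MRU): [V M J]
  7. access H: MISS, evict V. Cache (LRU->MRU): [M J H]
  8. access M: HIT. Cache (LRU->MRU): [J H M]
  9. access M: HIT. Cache (LRU->MRU): [J H M]
  10. access S: MISS, evict J. Cache (LRU->MRU): [H M S]
  11. access M: HIT. Cache (LRU->MRU): [H S M]
  12. access H: HIT. Cache (LRU->MRU): [S M H]
  13. access M: HIT. Cache (LRU->MRU): [S H M]
  14. access M: HIT. Cache (LRU->MRU): [S H M]
  15. access J: MISS, evict S. Cache (LRU->MRU): [H M J]
  16. access H: HIT. Cache (LRU->MRU): [M J H]
  17. access M: HIT. Cache (LRU->MRU): [J H M]
  18. access H: HIT. Cache (LRU->MRU): [J M H]
  19. access H: HIT. Cache (LRU->MRU): [J M H]
  20. access M: HIT. Cache (LRU->MRU): [J H M]
  21. access H: HIT. Cache (LRU->MRU): [J M H]
  22. access H: HIT. Cache (LRU->MRU): [J M H]
  23. access H: HIT. Cache (LRU->MRU): [J M H]
  24. access M: HIT. Cache (LRU->MRU): [J H M]
  25. access V: MISS, evict J. Cache (LRU->MRU): [H M V]
  26. access H: HIT. Cache (LRU->MRU): [M V H]
  27. access H: HIT. Cache (LRU->MRU): [M V H]
  28. access V: HIT. Cache (LRU->MRU): [M H V]
  29. access H: HIT. Cache (LRU->MRU): [M V H]
  30. access V: HIT. Cache (LRU->MRU): [M H V]
  31. access M: HIT. Cache (LRU->MRU): [H V M]
  32. access V: HIT. Cache (LRU->MRU): [H M V]
  33. access H: HIT. Cache (LRU->MRU): [M V H]
  34. access J: MISS, evict M. Cache (LRU->MRU): [V H J]
Total: 26 hits, 8 misses, 5 evictions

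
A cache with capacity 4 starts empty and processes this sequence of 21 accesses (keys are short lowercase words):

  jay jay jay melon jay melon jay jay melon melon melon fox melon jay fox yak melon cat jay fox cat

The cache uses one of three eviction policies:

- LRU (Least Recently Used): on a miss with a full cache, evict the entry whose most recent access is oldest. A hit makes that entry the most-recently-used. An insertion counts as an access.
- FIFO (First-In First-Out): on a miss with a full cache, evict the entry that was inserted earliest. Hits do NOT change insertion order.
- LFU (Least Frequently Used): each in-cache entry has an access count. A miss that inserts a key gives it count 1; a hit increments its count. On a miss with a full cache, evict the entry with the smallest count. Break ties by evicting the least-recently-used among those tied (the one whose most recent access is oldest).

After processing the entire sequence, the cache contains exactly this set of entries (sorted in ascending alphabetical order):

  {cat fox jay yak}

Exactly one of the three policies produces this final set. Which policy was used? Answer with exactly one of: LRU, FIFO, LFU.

Answer: FIFO

Derivation:
Simulating under each policy and comparing final sets:
  LRU: final set = {cat fox jay melon} -> differs
  FIFO: final set = {cat fox jay yak} -> MATCHES target
  LFU: final set = {cat fox jay melon} -> differs
Only FIFO produces the target set.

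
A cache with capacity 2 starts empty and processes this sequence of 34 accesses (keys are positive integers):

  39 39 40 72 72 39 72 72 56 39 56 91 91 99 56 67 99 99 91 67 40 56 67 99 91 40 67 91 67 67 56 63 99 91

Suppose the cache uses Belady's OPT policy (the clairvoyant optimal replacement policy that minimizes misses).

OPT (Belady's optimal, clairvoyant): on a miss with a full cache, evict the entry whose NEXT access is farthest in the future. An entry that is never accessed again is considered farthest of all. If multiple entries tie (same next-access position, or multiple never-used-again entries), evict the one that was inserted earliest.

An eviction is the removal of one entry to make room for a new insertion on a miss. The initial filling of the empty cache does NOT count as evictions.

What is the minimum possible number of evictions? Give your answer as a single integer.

Answer: 15

Derivation:
OPT (Belady) simulation (capacity=2):
  1. access 39: MISS. Cache: [39]
  2. access 39: HIT. Next use of 39: step 6. Cache: [39]
  3. access 40: MISS. Cache: [39 40]
  4. access 72: MISS, evict 40 (next use: step 21). Cache: [39 72]
  5. access 72: HIT. Next use of 72: step 7. Cache: [39 72]
  6. access 39: HIT. Next use of 39: step 10. Cache: [39 72]
  7. access 72: HIT. Next use of 72: step 8. Cache: [39 72]
  8. access 72: HIT. Next use of 72: never. Cache: [39 72]
  9. access 56: MISS, evict 72 (next use: never). Cache: [39 56]
  10. access 39: HIT. Next use of 39: never. Cache: [39 56]
  11. access 56: HIT. Next use of 56: step 15. Cache: [39 56]
  12. access 91: MISS, evict 39 (next use: never). Cache: [56 91]
  13. access 91: HIT. Next use of 91: step 19. Cache: [56 91]
  14. access 99: MISS, evict 91 (next use: step 19). Cache: [56 99]
  15. access 56: HIT. Next use of 56: step 22. Cache: [56 99]
  16. access 67: MISS, evict 56 (next use: step 22). Cache: [99 67]
  17. access 99: HIT. Next use of 99: step 18. Cache: [99 67]
  18. access 99: HIT. Next use of 99: step 24. Cache: [99 67]
  19. access 91: MISS, evict 99 (next use: step 24). Cache: [67 91]
  20. access 67: HIT. Next use of 67: step 23. Cache: [67 91]
  21. access 40: MISS, evict 91 (next use: step 25). Cache: [67 40]
  22. access 56: MISS, evict 40 (next use: step 26). Cache: [67 56]
  23. access 67: HIT. Next use of 67: step 27. Cache: [67 56]
  24. access 99: MISS, evict 56 (next use: step 31). Cache: [67 99]
  25. access 91: MISS, evict 99 (next use: step 33). Cache: [67 91]
  26. access 40: MISS, evict 91 (next use: step 28). Cache: [67 40]
  27. access 67: HIT. Next use of 67: step 29. Cache: [67 40]
  28. access 91: MISS, evict 40 (next use: never). Cache: [67 91]
  29. access 67: HIT. Next use of 67: step 30. Cache: [67 91]
  30. access 67: HIT. Next use of 67: never. Cache: [67 91]
  31. access 56: MISS, evict 67 (next use: never). Cache: [91 56]
  32. access 63: MISS, evict 56 (next use: never). Cache: [91 63]
  33. access 99: MISS, evict 63 (next use: never). Cache: [91 99]
  34. access 91: HIT. Next use of 91: never. Cache: [91 99]
Total: 17 hits, 17 misses, 15 evictions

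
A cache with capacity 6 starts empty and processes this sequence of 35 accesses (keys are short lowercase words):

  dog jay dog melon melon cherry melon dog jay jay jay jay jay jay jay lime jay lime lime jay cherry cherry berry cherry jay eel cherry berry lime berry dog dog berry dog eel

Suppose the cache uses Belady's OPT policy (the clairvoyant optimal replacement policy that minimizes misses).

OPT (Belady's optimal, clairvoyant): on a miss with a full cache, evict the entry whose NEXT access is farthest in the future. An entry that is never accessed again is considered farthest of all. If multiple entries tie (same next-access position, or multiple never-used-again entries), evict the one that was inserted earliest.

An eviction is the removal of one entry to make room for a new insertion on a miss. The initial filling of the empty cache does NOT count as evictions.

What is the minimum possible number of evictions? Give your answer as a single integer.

Answer: 1

Derivation:
OPT (Belady) simulation (capacity=6):
  1. access dog: MISS. Cache: [dog]
  2. access jay: MISS. Cache: [dog jay]
  3. access dog: HIT. Next use of dog: step 8. Cache: [dog jay]
  4. access melon: MISS. Cache: [dog jay melon]
  5. access melon: HIT. Next use of melon: step 7. Cache: [dog jay melon]
  6. access cherry: MISS. Cache: [dog jay melon cherry]
  7. access melon: HIT. Next use of melon: never. Cache: [dog jay melon cherry]
  8. access dog: HIT. Next use of dog: step 31. Cache: [dog jay melon cherry]
  9. access jay: HIT. Next use of jay: step 10. Cache: [dog jay melon cherry]
  10. access jay: HIT. Next use of jay: step 11. Cache: [dog jay melon cherry]
  11. access jay: HIT. Next use of jay: step 12. Cache: [dog jay melon cherry]
  12. access jay: HIT. Next use of jay: step 13. Cache: [dog jay melon cherry]
  13. access jay: HIT. Next use of jay: step 14. Cache: [dog jay melon cherry]
  14. access jay: HIT. Next use of jay: step 15. Cache: [dog jay melon cherry]
  15. access jay: HIT. Next use of jay: step 17. Cache: [dog jay melon cherry]
  16. access lime: MISS. Cache: [dog jay melon cherry lime]
  17. access jay: HIT. Next use of jay: step 20. Cache: [dog jay melon cherry lime]
  18. access lime: HIT. Next use of lime: step 19. Cache: [dog jay melon cherry lime]
  19. access lime: HIT. Next use of lime: step 29. Cache: [dog jay melon cherry lime]
  20. access jay: HIT. Next use of jay: step 25. Cache: [dog jay melon cherry lime]
  21. access cherry: HIT. Next use of cherry: step 22. Cache: [dog jay melon cherry lime]
  22. access cherry: HIT. Next use of cherry: step 24. Cache: [dog jay melon cherry lime]
  23. access berry: MISS. Cache: [dog jay melon cherry lime berry]
  24. access cherry: HIT. Next use of cherry: step 27. Cache: [dog jay melon cherry lime berry]
  25. access jay: HIT. Next use of jay: never. Cache: [dog jay melon cherry lime berry]
  26. access eel: MISS, evict jay (next use: never). Cache: [dog melon cherry lime berry eel]
  27. access cherry: HIT. Next use of cherry: never. Cache: [dog melon cherry lime berry eel]
  28. access berry: HIT. Next use of berry: step 30. Cache: [dog melon cherry lime berry eel]
  29. access lime: HIT. Next use of lime: never. Cache: [dog melon cherry lime berry eel]
  30. access berry: HIT. Next use of berry: step 33. Cache: [dog melon cherry lime berry eel]
  31. access dog: HIT. Next use of dog: step 32. Cache: [dog melon cherry lime berry eel]
  32. access dog: HIT. Next use of dog: step 34. Cache: [dog melon cherry lime berry eel]
  33. access berry: HIT. Next use of berry: never. Cache: [dog melon cherry lime berry eel]
  34. access dog: HIT. Next use of dog: never. Cache: [dog melon cherry lime berry eel]
  35. access eel: HIT. Next use of eel: never. Cache: [dog melon cherry lime berry eel]
Total: 28 hits, 7 misses, 1 evictions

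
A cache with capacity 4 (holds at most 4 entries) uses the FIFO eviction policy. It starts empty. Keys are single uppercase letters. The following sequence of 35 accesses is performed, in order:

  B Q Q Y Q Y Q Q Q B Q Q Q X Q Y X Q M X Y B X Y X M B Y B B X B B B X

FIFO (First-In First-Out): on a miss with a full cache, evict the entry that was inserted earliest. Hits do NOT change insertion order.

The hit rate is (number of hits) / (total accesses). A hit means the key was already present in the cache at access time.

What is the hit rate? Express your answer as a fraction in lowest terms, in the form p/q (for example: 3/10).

Answer: 29/35

Derivation:
FIFO simulation (capacity=4):
  1. access B: MISS. Cache (old->new): [B]
  2. access Q: MISS. Cache (old->new): [B Q]
  3. access Q: HIT. Cache (old->new): [B Q]
  4. access Y: MISS. Cache (old->new): [B Q Y]
  5. access Q: HIT. Cache (old->new): [B Q Y]
  6. access Y: HIT. Cache (old->new): [B Q Y]
  7. access Q: HIT. Cache (old->new): [B Q Y]
  8. access Q: HIT. Cache (old->new): [B Q Y]
  9. access Q: HIT. Cache (old->new): [B Q Y]
  10. access B: HIT. Cache (old->new): [B Q Y]
  11. access Q: HIT. Cache (old->new): [B Q Y]
  12. access Q: HIT. Cache (old->new): [B Q Y]
  13. access Q: HIT. Cache (old->new): [B Q Y]
  14. access X: MISS. Cache (old->new): [B Q Y X]
  15. access Q: HIT. Cache (old->new): [B Q Y X]
  16. access Y: HIT. Cache (old->new): [B Q Y X]
  17. access X: HIT. Cache (old->new): [B Q Y X]
  18. access Q: HIT. Cache (old->new): [B Q Y X]
  19. access M: MISS, evict B. Cache (old->new): [Q Y X M]
  20. access X: HIT. Cache (old->new): [Q Y X M]
  21. access Y: HIT. Cache (old->new): [Q Y X M]
  22. access B: MISS, evict Q. Cache (old->new): [Y X M B]
  23. access X: HIT. Cache (old->new): [Y X M B]
  24. access Y: HIT. Cache (old->new): [Y X M B]
  25. access X: HIT. Cache (old->new): [Y X M B]
  26. access M: HIT. Cache (old->new): [Y X M B]
  27. access B: HIT. Cache (old->new): [Y X M B]
  28. access Y: HIT. Cache (old->new): [Y X M B]
  29. access B: HIT. Cache (old->new): [Y X M B]
  30. access B: HIT. Cache (old->new): [Y X M B]
  31. access X: HIT. Cache (old->new): [Y X M B]
  32. access B: HIT. Cache (old->new): [Y X M B]
  33. access B: HIT. Cache (old->new): [Y X M B]
  34. access B: HIT. Cache (old->new): [Y X M B]
  35. access X: HIT. Cache (old->new): [Y X M B]
Total: 29 hits, 6 misses, 2 evictions

Hit rate = 29/35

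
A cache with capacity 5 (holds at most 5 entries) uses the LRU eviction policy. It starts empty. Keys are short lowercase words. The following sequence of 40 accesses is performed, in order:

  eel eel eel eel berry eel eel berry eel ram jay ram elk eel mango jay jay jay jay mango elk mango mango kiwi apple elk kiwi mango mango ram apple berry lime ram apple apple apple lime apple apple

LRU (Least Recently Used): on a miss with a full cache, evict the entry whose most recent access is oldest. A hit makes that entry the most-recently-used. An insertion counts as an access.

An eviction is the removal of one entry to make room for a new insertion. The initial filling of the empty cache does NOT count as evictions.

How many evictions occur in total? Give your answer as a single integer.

LRU simulation (capacity=5):
  1. access eel: MISS. Cache (LRU->MRU): [eel]
  2. access eel: HIT. Cache (LRU->MRU): [eel]
  3. access eel: HIT. Cache (LRU->MRU): [eel]
  4. access eel: HIT. Cache (LRU->MRU): [eel]
  5. access berry: MISS. Cache (LRU->MRU): [eel berry]
  6. access eel: HIT. Cache (LRU->MRU): [berry eel]
  7. access eel: HIT. Cache (LRU->MRU): [berry eel]
  8. access berry: HIT. Cache (LRU->MRU): [eel berry]
  9. access eel: HIT. Cache (LRU->MRU): [berry eel]
  10. access ram: MISS. Cache (LRU->MRU): [berry eel ram]
  11. access jay: MISS. Cache (LRU->MRU): [berry eel ram jay]
  12. access ram: HIT. Cache (LRU->MRU): [berry eel jay ram]
  13. access elk: MISS. Cache (LRU->MRU): [berry eel jay ram elk]
  14. access eel: HIT. Cache (LRU->MRU): [berry jay ram elk eel]
  15. access mango: MISS, evict berry. Cache (LRU->MRU): [jay ram elk eel mango]
  16. access jay: HIT. Cache (LRU->MRU): [ram elk eel mango jay]
  17. access jay: HIT. Cache (LRU->MRU): [ram elk eel mango jay]
  18. access jay: HIT. Cache (LRU->MRU): [ram elk eel mango jay]
  19. access jay: HIT. Cache (LRU->MRU): [ram elk eel mango jay]
  20. access mango: HIT. Cache (LRU->MRU): [ram elk eel jay mango]
  21. access elk: HIT. Cache (LRU->MRU): [ram eel jay mango elk]
  22. access mango: HIT. Cache (LRU->MRU): [ram eel jay elk mango]
  23. access mango: HIT. Cache (LRU->MRU): [ram eel jay elk mango]
  24. access kiwi: MISS, evict ram. Cache (LRU->MRU): [eel jay elk mango kiwi]
  25. access apple: MISS, evict eel. Cache (LRU->MRU): [jay elk mango kiwi apple]
  26. access elk: HIT. Cache (LRU->MRU): [jay mango kiwi apple elk]
  27. access kiwi: HIT. Cache (LRU->MRU): [jay mango apple elk kiwi]
  28. access mango: HIT. Cache (LRU->MRU): [jay apple elk kiwi mango]
  29. access mango: HIT. Cache (LRU->MRU): [jay apple elk kiwi mango]
  30. access ram: MISS, evict jay. Cache (LRU->MRU): [apple elk kiwi mango ram]
  31. access apple: HIT. Cache (LRU->MRU): [elk kiwi mango ram apple]
  32. access berry: MISS, evict elk. Cache (LRU->MRU): [kiwi mango ram apple berry]
  33. access lime: MISS, evict kiwi. Cache (LRU->MRU): [mango ram apple berry lime]
  34. access ram: HIT. Cache (LRU->MRU): [mango apple berry lime ram]
  35. access apple: HIT. Cache (LRU->MRU): [mango berry lime ram apple]
  36. access apple: HIT. Cache (LRU->MRU): [mango berry lime ram apple]
  37. access apple: HIT. Cache (LRU->MRU): [mango berry lime ram apple]
  38. access lime: HIT. Cache (LRU->MRU): [mango berry ram apple lime]
  39. access apple: HIT. Cache (LRU->MRU): [mango berry ram lime apple]
  40. access apple: HIT. Cache (LRU->MRU): [mango berry ram lime apple]
Total: 29 hits, 11 misses, 6 evictions

Answer: 6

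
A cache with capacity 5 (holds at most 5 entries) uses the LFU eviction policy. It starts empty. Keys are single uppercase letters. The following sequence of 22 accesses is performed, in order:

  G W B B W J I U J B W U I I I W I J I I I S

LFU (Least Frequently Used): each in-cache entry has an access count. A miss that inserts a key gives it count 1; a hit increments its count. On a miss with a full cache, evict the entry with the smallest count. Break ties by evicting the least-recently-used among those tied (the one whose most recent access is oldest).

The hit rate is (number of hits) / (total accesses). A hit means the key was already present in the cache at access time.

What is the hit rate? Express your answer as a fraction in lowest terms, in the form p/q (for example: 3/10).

Answer: 15/22

Derivation:
LFU simulation (capacity=5):
  1. access G: MISS. Cache: [G(c=1)]
  2. access W: MISS. Cache: [G(c=1) W(c=1)]
  3. access B: MISS. Cache: [G(c=1) W(c=1) B(c=1)]
  4. access B: HIT, count now 2. Cache: [G(c=1) W(c=1) B(c=2)]
  5. access W: HIT, count now 2. Cache: [G(c=1) B(c=2) W(c=2)]
  6. access J: MISS. Cache: [G(c=1) J(c=1) B(c=2) W(c=2)]
  7. access I: MISS. Cache: [G(c=1) J(c=1) I(c=1) B(c=2) W(c=2)]
  8. access U: MISS, evict G(c=1). Cache: [J(c=1) I(c=1) U(c=1) B(c=2) W(c=2)]
  9. access J: HIT, count now 2. Cache: [I(c=1) U(c=1) B(c=2) W(c=2) J(c=2)]
  10. access B: HIT, count now 3. Cache: [I(c=1) U(c=1) W(c=2) J(c=2) B(c=3)]
  11. access W: HIT, count now 3. Cache: [I(c=1) U(c=1) J(c=2) B(c=3) W(c=3)]
  12. access U: HIT, count now 2. Cache: [I(c=1) J(c=2) U(c=2) B(c=3) W(c=3)]
  13. access I: HIT, count now 2. Cache: [J(c=2) U(c=2) I(c=2) B(c=3) W(c=3)]
  14. access I: HIT, count now 3. Cache: [J(c=2) U(c=2) B(c=3) W(c=3) I(c=3)]
  15. access I: HIT, count now 4. Cache: [J(c=2) U(c=2) B(c=3) W(c=3) I(c=4)]
  16. access W: HIT, count now 4. Cache: [J(c=2) U(c=2) B(c=3) I(c=4) W(c=4)]
  17. access I: HIT, count now 5. Cache: [J(c=2) U(c=2) B(c=3) W(c=4) I(c=5)]
  18. access J: HIT, count now 3. Cache: [U(c=2) B(c=3) J(c=3) W(c=4) I(c=5)]
  19. access I: HIT, count now 6. Cache: [U(c=2) B(c=3) J(c=3) W(c=4) I(c=6)]
  20. access I: HIT, count now 7. Cache: [U(c=2) B(c=3) J(c=3) W(c=4) I(c=7)]
  21. access I: HIT, count now 8. Cache: [U(c=2) B(c=3) J(c=3) W(c=4) I(c=8)]
  22. access S: MISS, evict U(c=2). Cache: [S(c=1) B(c=3) J(c=3) W(c=4) I(c=8)]
Total: 15 hits, 7 misses, 2 evictions

Hit rate = 15/22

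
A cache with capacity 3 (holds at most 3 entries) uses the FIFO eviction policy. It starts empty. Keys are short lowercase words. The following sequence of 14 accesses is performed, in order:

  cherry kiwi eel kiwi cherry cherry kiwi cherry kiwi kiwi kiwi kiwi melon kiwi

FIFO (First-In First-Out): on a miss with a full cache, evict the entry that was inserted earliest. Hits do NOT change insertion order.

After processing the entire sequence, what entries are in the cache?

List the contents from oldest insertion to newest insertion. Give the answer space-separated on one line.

Answer: kiwi eel melon

Derivation:
FIFO simulation (capacity=3):
  1. access cherry: MISS. Cache (old->new): [cherry]
  2. access kiwi: MISS. Cache (old->new): [cherry kiwi]
  3. access eel: MISS. Cache (old->new): [cherry kiwi eel]
  4. access kiwi: HIT. Cache (old->new): [cherry kiwi eel]
  5. access cherry: HIT. Cache (old->new): [cherry kiwi eel]
  6. access cherry: HIT. Cache (old->new): [cherry kiwi eel]
  7. access kiwi: HIT. Cache (old->new): [cherry kiwi eel]
  8. access cherry: HIT. Cache (old->new): [cherry kiwi eel]
  9. access kiwi: HIT. Cache (old->new): [cherry kiwi eel]
  10. access kiwi: HIT. Cache (old->new): [cherry kiwi eel]
  11. access kiwi: HIT. Cache (old->new): [cherry kiwi eel]
  12. access kiwi: HIT. Cache (old->new): [cherry kiwi eel]
  13. access melon: MISS, evict cherry. Cache (old->new): [kiwi eel melon]
  14. access kiwi: HIT. Cache (old->new): [kiwi eel melon]
Total: 10 hits, 4 misses, 1 evictions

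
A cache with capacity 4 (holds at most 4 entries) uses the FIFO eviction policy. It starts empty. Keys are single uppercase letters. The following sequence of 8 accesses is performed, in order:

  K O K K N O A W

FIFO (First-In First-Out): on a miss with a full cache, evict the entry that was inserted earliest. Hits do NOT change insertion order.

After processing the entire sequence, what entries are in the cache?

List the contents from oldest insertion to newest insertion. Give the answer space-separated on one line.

Answer: O N A W

Derivation:
FIFO simulation (capacity=4):
  1. access K: MISS. Cache (old->new): [K]
  2. access O: MISS. Cache (old->new): [K O]
  3. access K: HIT. Cache (old->new): [K O]
  4. access K: HIT. Cache (old->new): [K O]
  5. access N: MISS. Cache (old->new): [K O N]
  6. access O: HIT. Cache (old->new): [K O N]
  7. access A: MISS. Cache (old->new): [K O N A]
  8. access W: MISS, evict K. Cache (old->new): [O N A W]
Total: 3 hits, 5 misses, 1 evictions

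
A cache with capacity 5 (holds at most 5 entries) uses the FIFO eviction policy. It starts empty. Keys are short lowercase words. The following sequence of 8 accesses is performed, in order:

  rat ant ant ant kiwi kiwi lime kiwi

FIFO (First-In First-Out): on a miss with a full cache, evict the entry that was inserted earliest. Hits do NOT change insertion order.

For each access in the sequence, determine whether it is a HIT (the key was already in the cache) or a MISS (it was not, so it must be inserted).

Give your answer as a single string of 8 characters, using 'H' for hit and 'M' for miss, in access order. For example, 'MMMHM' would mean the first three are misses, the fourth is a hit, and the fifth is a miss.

FIFO simulation (capacity=5):
  1. access rat: MISS. Cache (old->new): [rat]
  2. access ant: MISS. Cache (old->new): [rat ant]
  3. access ant: HIT. Cache (old->new): [rat ant]
  4. access ant: HIT. Cache (old->new): [rat ant]
  5. access kiwi: MISS. Cache (old->new): [rat ant kiwi]
  6. access kiwi: HIT. Cache (old->new): [rat ant kiwi]
  7. access lime: MISS. Cache (old->new): [rat ant kiwi lime]
  8. access kiwi: HIT. Cache (old->new): [rat ant kiwi lime]
Total: 4 hits, 4 misses, 0 evictions

Answer: MMHHMHMH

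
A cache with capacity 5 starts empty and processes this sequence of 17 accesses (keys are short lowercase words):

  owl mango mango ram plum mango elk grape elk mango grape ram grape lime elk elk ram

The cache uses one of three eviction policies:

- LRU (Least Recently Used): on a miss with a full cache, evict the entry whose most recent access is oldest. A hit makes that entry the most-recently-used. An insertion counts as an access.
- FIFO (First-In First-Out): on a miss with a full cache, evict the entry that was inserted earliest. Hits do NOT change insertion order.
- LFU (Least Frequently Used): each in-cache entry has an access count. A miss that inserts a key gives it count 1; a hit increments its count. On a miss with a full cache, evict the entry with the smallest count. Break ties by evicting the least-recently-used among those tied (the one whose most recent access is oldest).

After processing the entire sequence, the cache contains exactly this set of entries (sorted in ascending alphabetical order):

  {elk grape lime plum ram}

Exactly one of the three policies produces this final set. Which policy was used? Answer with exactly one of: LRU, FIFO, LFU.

Answer: FIFO

Derivation:
Simulating under each policy and comparing final sets:
  LRU: final set = {elk grape lime mango ram} -> differs
  FIFO: final set = {elk grape lime plum ram} -> MATCHES target
  LFU: final set = {elk grape lime mango ram} -> differs
Only FIFO produces the target set.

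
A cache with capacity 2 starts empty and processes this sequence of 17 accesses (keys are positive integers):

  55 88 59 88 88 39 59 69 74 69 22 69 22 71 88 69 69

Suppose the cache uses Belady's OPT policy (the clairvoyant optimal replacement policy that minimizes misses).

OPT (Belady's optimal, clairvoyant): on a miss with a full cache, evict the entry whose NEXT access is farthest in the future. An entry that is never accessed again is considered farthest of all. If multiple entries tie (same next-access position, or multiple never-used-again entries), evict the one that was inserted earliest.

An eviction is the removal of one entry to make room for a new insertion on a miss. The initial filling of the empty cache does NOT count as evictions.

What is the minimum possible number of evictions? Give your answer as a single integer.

Answer: 7

Derivation:
OPT (Belady) simulation (capacity=2):
  1. access 55: MISS. Cache: [55]
  2. access 88: MISS. Cache: [55 88]
  3. access 59: MISS, evict 55 (next use: never). Cache: [88 59]
  4. access 88: HIT. Next use of 88: step 5. Cache: [88 59]
  5. access 88: HIT. Next use of 88: step 15. Cache: [88 59]
  6. access 39: MISS, evict 88 (next use: step 15). Cache: [59 39]
  7. access 59: HIT. Next use of 59: never. Cache: [59 39]
  8. access 69: MISS, evict 59 (next use: never). Cache: [39 69]
  9. access 74: MISS, evict 39 (next use: never). Cache: [69 74]
  10. access 69: HIT. Next use of 69: step 12. Cache: [69 74]
  11. access 22: MISS, evict 74 (next use: never). Cache: [69 22]
  12. access 69: HIT. Next use of 69: step 16. Cache: [69 22]
  13. access 22: HIT. Next use of 22: never. Cache: [69 22]
  14. access 71: MISS, evict 22 (next use: never). Cache: [69 71]
  15. access 88: MISS, evict 71 (next use: never). Cache: [69 88]
  16. access 69: HIT. Next use of 69: step 17. Cache: [69 88]
  17. access 69: HIT. Next use of 69: never. Cache: [69 88]
Total: 8 hits, 9 misses, 7 evictions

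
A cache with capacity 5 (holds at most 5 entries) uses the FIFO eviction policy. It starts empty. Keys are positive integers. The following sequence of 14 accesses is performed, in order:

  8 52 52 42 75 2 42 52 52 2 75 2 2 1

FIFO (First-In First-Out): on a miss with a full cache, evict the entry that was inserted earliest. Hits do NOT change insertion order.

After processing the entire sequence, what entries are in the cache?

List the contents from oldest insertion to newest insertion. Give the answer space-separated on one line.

FIFO simulation (capacity=5):
  1. access 8: MISS. Cache (old->new): [8]
  2. access 52: MISS. Cache (old->new): [8 52]
  3. access 52: HIT. Cache (old->new): [8 52]
  4. access 42: MISS. Cache (old->new): [8 52 42]
  5. access 75: MISS. Cache (old->new): [8 52 42 75]
  6. access 2: MISS. Cache (old->new): [8 52 42 75 2]
  7. access 42: HIT. Cache (old->new): [8 52 42 75 2]
  8. access 52: HIT. Cache (old->new): [8 52 42 75 2]
  9. access 52: HIT. Cache (old->new): [8 52 42 75 2]
  10. access 2: HIT. Cache (old->new): [8 52 42 75 2]
  11. access 75: HIT. Cache (old->new): [8 52 42 75 2]
  12. access 2: HIT. Cache (old->new): [8 52 42 75 2]
  13. access 2: HIT. Cache (old->new): [8 52 42 75 2]
  14. access 1: MISS, evict 8. Cache (old->new): [52 42 75 2 1]
Total: 8 hits, 6 misses, 1 evictions

Answer: 52 42 75 2 1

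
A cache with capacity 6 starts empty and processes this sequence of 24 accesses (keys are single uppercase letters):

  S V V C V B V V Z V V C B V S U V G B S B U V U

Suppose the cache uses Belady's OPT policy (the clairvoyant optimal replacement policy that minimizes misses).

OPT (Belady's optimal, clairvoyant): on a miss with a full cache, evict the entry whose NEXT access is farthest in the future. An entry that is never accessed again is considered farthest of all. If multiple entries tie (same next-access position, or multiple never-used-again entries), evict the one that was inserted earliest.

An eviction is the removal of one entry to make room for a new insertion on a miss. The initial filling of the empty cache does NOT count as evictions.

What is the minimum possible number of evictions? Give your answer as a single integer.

OPT (Belady) simulation (capacity=6):
  1. access S: MISS. Cache: [S]
  2. access V: MISS. Cache: [S V]
  3. access V: HIT. Next use of V: step 5. Cache: [S V]
  4. access C: MISS. Cache: [S V C]
  5. access V: HIT. Next use of V: step 7. Cache: [S V C]
  6. access B: MISS. Cache: [S V C B]
  7. access V: HIT. Next use of V: step 8. Cache: [S V C B]
  8. access V: HIT. Next use of V: step 10. Cache: [S V C B]
  9. access Z: MISS. Cache: [S V C B Z]
  10. access V: HIT. Next use of V: step 11. Cache: [S V C B Z]
  11. access V: HIT. Next use of V: step 14. Cache: [S V C B Z]
  12. access C: HIT. Next use of C: never. Cache: [S V C B Z]
  13. access B: HIT. Next use of B: step 19. Cache: [S V C B Z]
  14. access V: HIT. Next use of V: step 17. Cache: [S V C B Z]
  15. access S: HIT. Next use of S: step 20. Cache: [S V C B Z]
  16. access U: MISS. Cache: [S V C B Z U]
  17. access V: HIT. Next use of V: step 23. Cache: [S V C B Z U]
  18. access G: MISS, evict C (next use: never). Cache: [S V B Z U G]
  19. access B: HIT. Next use of B: step 21. Cache: [S V B Z U G]
  20. access S: HIT. Next use of S: never. Cache: [S V B Z U G]
  21. access B: HIT. Next use of B: never. Cache: [S V B Z U G]
  22. access U: HIT. Next use of U: step 24. Cache: [S V B Z U G]
  23. access V: HIT. Next use of V: never. Cache: [S V B Z U G]
  24. access U: HIT. Next use of U: never. Cache: [S V B Z U G]
Total: 17 hits, 7 misses, 1 evictions

Answer: 1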